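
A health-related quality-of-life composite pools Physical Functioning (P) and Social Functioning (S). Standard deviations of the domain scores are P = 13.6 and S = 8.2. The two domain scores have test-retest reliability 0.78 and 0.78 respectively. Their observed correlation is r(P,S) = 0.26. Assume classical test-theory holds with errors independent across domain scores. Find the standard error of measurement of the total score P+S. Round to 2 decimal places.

Var(total) = 252.2 + 57.9904 = 310.19.
True-score variance = 196.716 + 57.9904 = 254.706, so reliability = 0.8211.
Error variance = 310.19 − 254.706 = 55.484; SEM = √55.484 = 7.45.

7.45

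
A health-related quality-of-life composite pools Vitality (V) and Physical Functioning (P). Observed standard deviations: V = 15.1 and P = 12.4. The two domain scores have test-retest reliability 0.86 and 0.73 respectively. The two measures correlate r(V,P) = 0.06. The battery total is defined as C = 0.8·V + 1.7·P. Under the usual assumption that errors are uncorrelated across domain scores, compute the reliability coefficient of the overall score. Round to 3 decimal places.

0.774

Var(C) = 0.8²·15.1² + 1.7²·12.4² + 2·[1.36·15.1·12.4·0.06] = 590.293 + 30.5576 = 620.85.
Under uncorrelated errors the observed covariances equal the true-score covariances, so only the own-variance terms attenuate.
True-score variance = [0.8²·15.1²·0.86 + 1.7²·12.4²·0.73] + 30.5576 = 449.884 + 30.5576 = 480.442.
Reliability = 480.442 / 620.85 = 0.774.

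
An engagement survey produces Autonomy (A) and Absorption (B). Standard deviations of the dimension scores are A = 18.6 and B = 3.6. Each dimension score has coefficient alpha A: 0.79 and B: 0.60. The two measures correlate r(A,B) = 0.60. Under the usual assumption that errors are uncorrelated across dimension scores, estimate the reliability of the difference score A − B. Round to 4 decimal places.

0.7206

Var(A−B) = 18.6² + 3.6² − 2·18.6·3.6·0.60 = 358.92 − 80.352 = 278.568.
Under uncorrelated errors the observed covariances equal the true-score covariances, so only the own-variance terms attenuate.
True-score variance = [18.6²·0.79 + 3.6²·0.60] − 80.352 = 281.084 − 80.352 = 200.732.
Reliability = 200.732 / 278.568 = 0.7206.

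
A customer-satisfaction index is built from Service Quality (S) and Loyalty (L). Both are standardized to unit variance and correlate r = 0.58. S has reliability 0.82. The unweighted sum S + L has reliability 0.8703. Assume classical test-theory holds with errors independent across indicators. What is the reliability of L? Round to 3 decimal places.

0.770

Var(S+L) = 2 + 2·0.58 = 3.160.
True-score variance = ρ_S + ρ_L + 2·0.58, so 0.8703 = (0.82 + ρ_L + 1.16) / 3.160.
ρ_L = 0.8703·3.160 − 0.82 − 1.16 = 0.770.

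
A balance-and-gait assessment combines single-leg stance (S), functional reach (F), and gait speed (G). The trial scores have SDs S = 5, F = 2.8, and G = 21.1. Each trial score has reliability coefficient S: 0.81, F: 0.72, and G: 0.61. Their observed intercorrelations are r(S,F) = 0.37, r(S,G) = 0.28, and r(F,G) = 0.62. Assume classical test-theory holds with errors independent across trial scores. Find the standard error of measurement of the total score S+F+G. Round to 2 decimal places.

Var(total) = 478.05 + 142.699 = 620.749.
True-score variance = 297.473 + 142.699 = 440.172, so reliability = 0.7091.
Error variance = 620.749 − 440.172 = 180.577; SEM = √180.577 = 13.44.

13.44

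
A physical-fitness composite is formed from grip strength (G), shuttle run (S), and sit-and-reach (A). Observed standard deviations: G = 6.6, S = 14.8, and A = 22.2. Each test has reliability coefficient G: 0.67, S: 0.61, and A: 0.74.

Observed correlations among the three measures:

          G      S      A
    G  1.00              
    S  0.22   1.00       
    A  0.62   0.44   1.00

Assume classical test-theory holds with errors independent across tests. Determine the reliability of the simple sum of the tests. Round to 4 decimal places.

0.8204

Var(G+S+A) = 6.6² + 14.8² + 22.2² + 2·[6.6·14.8·0.22 + 6.6·22.2·0.62 + 14.8·22.2·0.44] = 755.44 + 513.797 = 1269.24.
With uncorrelated errors the cross-covariances are all true-score covariance, so they carry over unchanged; only the diagonal terms shrink to ρᵢσᵢ².
True-score variance = [6.6²·0.67 + 14.8²·0.61 + 22.2²·0.74] + 513.797 = 527.501 + 513.797 = 1041.3.
Reliability = 1041.3 / 1269.24 = 0.8204.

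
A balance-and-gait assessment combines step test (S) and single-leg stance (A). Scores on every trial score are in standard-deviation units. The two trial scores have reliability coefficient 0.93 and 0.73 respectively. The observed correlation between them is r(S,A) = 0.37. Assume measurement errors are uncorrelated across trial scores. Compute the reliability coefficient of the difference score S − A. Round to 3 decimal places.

0.730

Var(S−A) = 1 + 1 − 2·0.37 = 2 − 0.74 = 1.26.
With uncorrelated errors the cross-covariances are all true-score covariance, so they carry over unchanged; only the diagonal terms shrink to ρᵢσᵢ².
True-score variance = [0.93 + 0.73] − 0.74 = 1.66 − 0.74 = 0.92.
Reliability = 0.92 / 1.26 = 0.730.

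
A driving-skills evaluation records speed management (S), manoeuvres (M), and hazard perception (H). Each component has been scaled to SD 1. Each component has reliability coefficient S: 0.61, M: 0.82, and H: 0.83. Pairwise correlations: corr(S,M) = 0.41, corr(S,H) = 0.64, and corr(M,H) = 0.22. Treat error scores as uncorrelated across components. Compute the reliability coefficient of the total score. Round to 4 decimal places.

Var(S+M+H) = 3 + 2·[0.41 + 0.64 + 0.22] = 3 + 2.54 = 5.54.
Under uncorrelated errors the observed covariances equal the true-score covariances, so only the own-variance terms attenuate.
True-score variance = [0.61 + 0.82 + 0.83] + 2.54 = 2.26 + 2.54 = 4.8.
Reliability = 4.8 / 5.54 = 0.8664.

0.8664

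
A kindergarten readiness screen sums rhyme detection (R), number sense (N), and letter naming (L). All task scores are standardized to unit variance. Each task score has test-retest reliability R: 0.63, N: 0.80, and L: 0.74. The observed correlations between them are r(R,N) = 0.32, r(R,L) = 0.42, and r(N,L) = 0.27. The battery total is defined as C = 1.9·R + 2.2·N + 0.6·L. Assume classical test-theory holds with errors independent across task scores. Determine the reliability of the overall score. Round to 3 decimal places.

0.818

Var(C) = 1.9² + 2.2² + 0.6² + 2·[4.18·0.32 + 1.14·0.42 + 1.32·0.27] = 8.81 + 4.3456 = 13.1556.
Because errors are independent across components, Cov(Tᵢ,Tⱼ) = Cov(Xᵢ,Xⱼ); the off-diagonal part of the true-score variance is the same as above.
True-score variance = [1.9²·0.63 + 2.2²·0.80 + 0.6²·0.74] + 4.3456 = 6.4127 + 4.3456 = 10.7583.
Reliability = 10.7583 / 13.1556 = 0.818.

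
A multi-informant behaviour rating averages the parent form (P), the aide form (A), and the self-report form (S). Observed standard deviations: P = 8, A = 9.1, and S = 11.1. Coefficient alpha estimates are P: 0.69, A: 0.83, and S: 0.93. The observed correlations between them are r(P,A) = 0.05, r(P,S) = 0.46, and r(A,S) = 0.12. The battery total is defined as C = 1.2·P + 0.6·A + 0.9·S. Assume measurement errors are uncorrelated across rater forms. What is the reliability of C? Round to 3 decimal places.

Var(C) = 1.2²·8² + 0.6²·9.1² + 0.9²·11.1² + 2·[0.72·8·9.1·0.05 + 1.08·8·11.1·0.46 + 0.54·9.1·11.1·0.12] = 221.772 + 106.564 = 328.336.
With uncorrelated errors the cross-covariances are all true-score covariance, so they carry over unchanged; only the diagonal terms shrink to ρᵢσᵢ².
True-score variance = [1.2²·8²·0.69 + 0.6²·9.1²·0.83 + 0.9²·11.1²·0.93] + 106.564 = 181.148 + 106.564 = 287.712.
Reliability = 287.712 / 328.336 = 0.876.

0.876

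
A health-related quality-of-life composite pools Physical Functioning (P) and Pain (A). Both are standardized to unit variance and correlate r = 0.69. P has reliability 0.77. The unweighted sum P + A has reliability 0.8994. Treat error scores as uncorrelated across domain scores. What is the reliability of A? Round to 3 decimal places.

Var(P+A) = 2 + 2·0.69 = 3.380.
True-score variance = ρ_P + ρ_A + 2·0.69, so 0.8994 = (0.77 + ρ_A + 1.38) / 3.380.
ρ_A = 0.8994·3.380 − 0.77 − 1.38 = 0.890.

0.890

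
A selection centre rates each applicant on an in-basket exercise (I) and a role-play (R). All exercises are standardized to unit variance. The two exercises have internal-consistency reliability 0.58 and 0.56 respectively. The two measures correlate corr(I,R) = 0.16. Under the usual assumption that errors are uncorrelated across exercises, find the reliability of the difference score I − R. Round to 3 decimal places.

Var(I−R) = 1 + 1 − 2·0.16 = 2 − 0.32 = 1.68.
Under uncorrelated errors the observed covariances equal the true-score covariances, so only the own-variance terms attenuate.
True-score variance = [0.58 + 0.56] − 0.32 = 1.14 − 0.32 = 0.82.
Reliability = 0.82 / 1.68 = 0.488.

0.488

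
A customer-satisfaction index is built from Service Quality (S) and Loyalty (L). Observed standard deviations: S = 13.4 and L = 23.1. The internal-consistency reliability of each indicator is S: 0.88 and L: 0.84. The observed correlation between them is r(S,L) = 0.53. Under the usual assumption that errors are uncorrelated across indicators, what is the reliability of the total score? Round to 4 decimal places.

Var(S+L) = 13.4² + 23.1² + 2·[13.4·23.1·0.53] = 713.17 + 328.112 = 1041.28.
With uncorrelated errors the cross-covariances are all true-score covariance, so they carry over unchanged; only the diagonal terms shrink to ρᵢσᵢ².
True-score variance = [13.4²·0.88 + 23.1²·0.84] + 328.112 = 606.245 + 328.112 = 934.358.
Reliability = 934.358 / 1041.28 = 0.8973.

0.8973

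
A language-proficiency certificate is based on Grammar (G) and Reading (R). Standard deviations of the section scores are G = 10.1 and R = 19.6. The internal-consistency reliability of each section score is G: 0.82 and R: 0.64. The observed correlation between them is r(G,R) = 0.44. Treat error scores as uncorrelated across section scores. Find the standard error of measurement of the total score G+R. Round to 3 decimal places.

Var(total) = 486.17 + 174.205 = 660.375.
True-score variance = 329.511 + 174.205 = 503.715, so reliability = 0.7628.
Error variance = 660.375 − 503.715 = 156.659; SEM = √156.659 = 12.516.

12.516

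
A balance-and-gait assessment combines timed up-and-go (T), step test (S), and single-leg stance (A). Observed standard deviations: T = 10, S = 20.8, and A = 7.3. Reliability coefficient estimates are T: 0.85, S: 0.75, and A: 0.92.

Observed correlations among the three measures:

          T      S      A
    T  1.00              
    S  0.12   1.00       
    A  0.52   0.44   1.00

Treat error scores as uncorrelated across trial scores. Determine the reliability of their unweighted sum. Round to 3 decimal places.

Var(T+S+A) = 10² + 20.8² + 7.3² + 2·[10·20.8·0.12 + 10·7.3·0.52 + 20.8·7.3·0.44] = 585.93 + 259.459 = 845.389.
Because errors are independent across components, Cov(Tᵢ,Tⱼ) = Cov(Xᵢ,Xⱼ); the off-diagonal part of the true-score variance is the same as above.
True-score variance = [10²·0.85 + 20.8²·0.75 + 7.3²·0.92] + 259.459 = 458.507 + 259.459 = 717.966.
Reliability = 717.966 / 845.389 = 0.849.

0.849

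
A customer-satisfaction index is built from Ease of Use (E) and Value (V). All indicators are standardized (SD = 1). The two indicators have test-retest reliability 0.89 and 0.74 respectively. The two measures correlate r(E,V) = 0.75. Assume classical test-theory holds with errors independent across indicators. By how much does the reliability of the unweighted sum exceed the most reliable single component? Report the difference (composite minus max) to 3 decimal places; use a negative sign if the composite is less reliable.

0.004

Var(sum) = 2 + 1.5 = 3.5; true-score variance = 1.63 + 1.5 = 3.13; composite reliability = 0.8943.
Max component reliability = 0.8900.
Difference = 0.8943 − 0.8900 = 0.004.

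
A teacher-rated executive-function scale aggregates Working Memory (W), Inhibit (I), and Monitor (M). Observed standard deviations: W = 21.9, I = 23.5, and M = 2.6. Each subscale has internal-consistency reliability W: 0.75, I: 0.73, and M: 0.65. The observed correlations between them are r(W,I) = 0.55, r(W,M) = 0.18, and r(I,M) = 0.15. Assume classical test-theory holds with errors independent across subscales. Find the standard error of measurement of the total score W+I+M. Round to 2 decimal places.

Var(total) = 1038.62 + 604.943 = 1643.56.
True-score variance = 767.244 + 604.943 = 1372.19, so reliability = 0.8349.
Error variance = 1643.56 − 1372.19 = 271.376; SEM = √271.376 = 16.47.

16.47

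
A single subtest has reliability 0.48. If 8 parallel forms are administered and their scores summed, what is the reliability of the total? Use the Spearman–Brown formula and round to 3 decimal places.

0.881

ρ_k = kρ / (1 + (k−1)ρ) = 8·0.48 / (1 + 7·0.48) = 3.840 / 4.360 = 0.881.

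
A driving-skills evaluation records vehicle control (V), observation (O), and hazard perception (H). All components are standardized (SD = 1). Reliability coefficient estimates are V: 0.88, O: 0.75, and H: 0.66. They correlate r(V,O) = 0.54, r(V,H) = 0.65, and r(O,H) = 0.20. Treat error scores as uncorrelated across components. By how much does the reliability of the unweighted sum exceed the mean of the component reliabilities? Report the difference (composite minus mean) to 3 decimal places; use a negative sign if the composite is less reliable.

0.114

Var(sum) = 3 + 2.78 = 5.78; true-score variance = 2.29 + 2.78 = 5.07; composite reliability = 0.8772.
Mean component reliability = 0.7633.
Difference = 0.8772 − 0.7633 = 0.114.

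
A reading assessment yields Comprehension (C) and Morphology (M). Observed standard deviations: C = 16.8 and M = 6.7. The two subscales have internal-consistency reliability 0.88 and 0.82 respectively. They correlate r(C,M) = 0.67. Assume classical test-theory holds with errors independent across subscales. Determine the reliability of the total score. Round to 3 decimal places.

0.912

Var(C+M) = 16.8² + 6.7² + 2·[16.8·6.7·0.67] = 327.13 + 150.83 = 477.96.
Because errors are independent across components, Cov(Tᵢ,Tⱼ) = Cov(Xᵢ,Xⱼ); the off-diagonal part of the true-score variance is the same as above.
True-score variance = [16.8²·0.88 + 6.7²·0.82] + 150.83 = 285.181 + 150.83 = 436.011.
Reliability = 436.011 / 477.96 = 0.912.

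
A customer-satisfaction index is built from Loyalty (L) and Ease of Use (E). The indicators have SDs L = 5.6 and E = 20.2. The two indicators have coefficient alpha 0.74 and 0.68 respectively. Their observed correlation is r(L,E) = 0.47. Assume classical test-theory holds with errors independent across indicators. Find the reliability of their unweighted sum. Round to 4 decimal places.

Var(L+E) = 5.6² + 20.2² + 2·[5.6·20.2·0.47] = 439.4 + 106.333 = 545.733.
With uncorrelated errors the cross-covariances are all true-score covariance, so they carry over unchanged; only the diagonal terms shrink to ρᵢσᵢ².
True-score variance = [5.6²·0.74 + 20.2²·0.68] + 106.333 = 300.674 + 106.333 = 407.006.
Reliability = 407.006 / 545.733 = 0.7458.

0.7458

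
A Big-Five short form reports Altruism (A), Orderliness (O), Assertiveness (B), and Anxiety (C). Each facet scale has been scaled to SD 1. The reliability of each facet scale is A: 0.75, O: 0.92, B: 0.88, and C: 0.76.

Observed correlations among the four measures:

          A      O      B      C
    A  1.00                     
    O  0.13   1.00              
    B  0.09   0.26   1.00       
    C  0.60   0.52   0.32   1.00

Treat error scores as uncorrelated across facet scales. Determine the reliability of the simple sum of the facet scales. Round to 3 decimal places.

Var(A+O+B+C) = 4 + 2·[0.13 + 0.09 + 0.60 + 0.26 + 0.52 + 0.32] = 4 + 3.84 = 7.84.
With uncorrelated errors the cross-covariances are all true-score covariance, so they carry over unchanged; only the diagonal terms shrink to ρᵢσᵢ².
True-score variance = [0.75 + 0.92 + 0.88 + 0.76] + 3.84 = 3.31 + 3.84 = 7.15.
Reliability = 7.15 / 7.84 = 0.912.

0.912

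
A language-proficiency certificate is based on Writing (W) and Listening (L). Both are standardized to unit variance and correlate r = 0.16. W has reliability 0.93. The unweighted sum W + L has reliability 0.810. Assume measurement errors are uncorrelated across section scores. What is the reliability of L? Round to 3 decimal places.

Var(W+L) = 2 + 2·0.16 = 2.320.
True-score variance = ρ_W + ρ_L + 2·0.16, so 0.810 = (0.93 + ρ_L + 0.32) / 2.320.
ρ_L = 0.810·2.320 − 0.93 − 0.32 = 0.629.

0.629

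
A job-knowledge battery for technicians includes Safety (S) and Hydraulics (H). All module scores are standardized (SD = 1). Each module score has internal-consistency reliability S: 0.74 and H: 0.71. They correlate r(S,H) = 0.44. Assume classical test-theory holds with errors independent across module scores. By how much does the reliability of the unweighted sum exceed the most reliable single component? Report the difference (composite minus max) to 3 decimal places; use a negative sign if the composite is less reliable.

Var(sum) = 2 + 0.88 = 2.88; true-score variance = 1.45 + 0.88 = 2.33; composite reliability = 0.8090.
Max component reliability = 0.7400.
Difference = 0.8090 − 0.7400 = 0.069.

0.069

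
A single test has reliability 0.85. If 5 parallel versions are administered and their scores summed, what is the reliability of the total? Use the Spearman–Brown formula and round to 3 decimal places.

0.966

ρ_k = kρ / (1 + (k−1)ρ) = 5·0.85 / (1 + 4·0.85) = 4.250 / 4.400 = 0.966.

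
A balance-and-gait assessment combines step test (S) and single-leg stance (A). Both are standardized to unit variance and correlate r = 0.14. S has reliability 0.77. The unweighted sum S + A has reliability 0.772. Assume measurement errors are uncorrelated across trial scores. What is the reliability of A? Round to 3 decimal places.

0.710

Var(S+A) = 2 + 2·0.14 = 2.280.
True-score variance = ρ_S + ρ_A + 2·0.14, so 0.772 = (0.77 + ρ_A + 0.28) / 2.280.
ρ_A = 0.772·2.280 − 0.77 − 0.28 = 0.710.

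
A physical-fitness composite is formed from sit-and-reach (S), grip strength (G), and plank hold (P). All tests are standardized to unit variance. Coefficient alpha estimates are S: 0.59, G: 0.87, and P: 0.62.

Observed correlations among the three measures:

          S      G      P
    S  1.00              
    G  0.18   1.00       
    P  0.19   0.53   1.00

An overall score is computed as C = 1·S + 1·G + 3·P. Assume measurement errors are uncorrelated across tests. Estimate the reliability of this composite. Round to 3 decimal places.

Var(C) = 1 + 1 + 3² + 2·[0.18 + 3·0.19 + 3·0.53] = 11 + 4.68 = 15.68.
With uncorrelated errors the cross-covariances are all true-score covariance, so they carry over unchanged; only the diagonal terms shrink to ρᵢσᵢ².
True-score variance = [0.59 + 0.87 + 3²·0.62] + 4.68 = 7.04 + 4.68 = 11.72.
Reliability = 11.72 / 15.68 = 0.747.

0.747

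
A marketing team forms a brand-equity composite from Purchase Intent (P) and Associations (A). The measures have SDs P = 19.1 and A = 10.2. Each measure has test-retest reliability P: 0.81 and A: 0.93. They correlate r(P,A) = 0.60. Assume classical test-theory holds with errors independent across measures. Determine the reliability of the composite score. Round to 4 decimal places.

0.8910

Var(P+A) = 19.1² + 10.2² + 2·[19.1·10.2·0.60] = 468.85 + 233.784 = 702.634.
With uncorrelated errors the cross-covariances are all true-score covariance, so they carry over unchanged; only the diagonal terms shrink to ρᵢσᵢ².
True-score variance = [19.1²·0.81 + 10.2²·0.93] + 233.784 = 392.253 + 233.784 = 626.037.
Reliability = 626.037 / 702.634 = 0.8910.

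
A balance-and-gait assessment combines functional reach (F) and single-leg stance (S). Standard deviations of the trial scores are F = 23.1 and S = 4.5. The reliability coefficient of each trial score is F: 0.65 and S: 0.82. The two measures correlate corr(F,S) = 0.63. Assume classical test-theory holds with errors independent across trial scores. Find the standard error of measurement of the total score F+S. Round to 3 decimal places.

13.799

Var(total) = 553.86 + 130.977 = 684.837.
True-score variance = 363.452 + 130.977 = 494.429, so reliability = 0.7220.
Error variance = 684.837 − 494.429 = 190.408; SEM = √190.408 = 13.799.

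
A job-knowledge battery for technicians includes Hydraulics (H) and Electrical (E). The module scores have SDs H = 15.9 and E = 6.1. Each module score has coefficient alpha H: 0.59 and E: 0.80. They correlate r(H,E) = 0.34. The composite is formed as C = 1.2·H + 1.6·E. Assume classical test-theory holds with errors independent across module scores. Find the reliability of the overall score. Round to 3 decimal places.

Var(C) = 1.2²·15.9² + 1.6²·6.1² + 2·[1.92·15.9·6.1·0.34] = 459.304 + 126.63 = 585.934.
Because errors are independent across components, Cov(Tᵢ,Tⱼ) = Cov(Xᵢ,Xⱼ); the off-diagonal part of the true-score variance is the same as above.
True-score variance = [1.2²·15.9²·0.59 + 1.6²·6.1²·0.80] + 126.63 = 290.993 + 126.63 = 417.624.
Reliability = 417.624 / 585.934 = 0.713.

0.713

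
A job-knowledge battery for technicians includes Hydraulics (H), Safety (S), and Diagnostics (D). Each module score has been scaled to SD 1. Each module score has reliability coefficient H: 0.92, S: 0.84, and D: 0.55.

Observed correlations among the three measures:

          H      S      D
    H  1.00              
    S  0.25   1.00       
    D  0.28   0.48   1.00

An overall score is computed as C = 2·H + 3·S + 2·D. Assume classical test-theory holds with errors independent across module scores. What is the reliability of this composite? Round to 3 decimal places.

0.873

Var(C) = 2² + 3² + 2² + 2·[6·0.25 + 4·0.28 + 6·0.48] = 17 + 11 = 28.
Because errors are independent across components, Cov(Tᵢ,Tⱼ) = Cov(Xᵢ,Xⱼ); the off-diagonal part of the true-score variance is the same as above.
True-score variance = [2²·0.92 + 3²·0.84 + 2²·0.55] + 11 = 13.44 + 11 = 24.44.
Reliability = 24.44 / 28 = 0.873.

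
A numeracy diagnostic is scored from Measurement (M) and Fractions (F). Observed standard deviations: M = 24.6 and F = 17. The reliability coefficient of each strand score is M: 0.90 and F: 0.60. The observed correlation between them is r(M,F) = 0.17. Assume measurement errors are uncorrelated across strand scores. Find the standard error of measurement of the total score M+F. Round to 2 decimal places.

13.27

Var(total) = 894.16 + 142.188 = 1036.35.
True-score variance = 718.044 + 142.188 = 860.232, so reliability = 0.8301.
Error variance = 1036.35 − 860.232 = 176.116; SEM = √176.116 = 13.27.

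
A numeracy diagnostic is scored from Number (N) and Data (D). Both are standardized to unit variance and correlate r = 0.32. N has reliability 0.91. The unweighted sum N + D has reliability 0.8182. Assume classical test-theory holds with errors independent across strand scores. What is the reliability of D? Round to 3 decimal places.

0.610

Var(N+D) = 2 + 2·0.32 = 2.640.
True-score variance = ρ_N + ρ_D + 2·0.32, so 0.8182 = (0.91 + ρ_D + 0.64) / 2.640.
ρ_D = 0.8182·2.640 − 0.91 − 0.64 = 0.610.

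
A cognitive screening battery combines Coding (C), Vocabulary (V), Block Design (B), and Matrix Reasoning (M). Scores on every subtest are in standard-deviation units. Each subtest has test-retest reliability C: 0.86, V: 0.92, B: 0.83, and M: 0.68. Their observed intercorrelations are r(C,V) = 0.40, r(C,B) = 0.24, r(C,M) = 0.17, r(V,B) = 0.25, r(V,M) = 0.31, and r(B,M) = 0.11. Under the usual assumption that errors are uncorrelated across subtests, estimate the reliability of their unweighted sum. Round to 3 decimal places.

Var(C+V+B+M) = 4 + 2·[0.40 + 0.24 + 0.17 + 0.25 + 0.31 + 0.11] = 4 + 2.96 = 6.96.
Under uncorrelated errors the observed covariances equal the true-score covariances, so only the own-variance terms attenuate.
True-score variance = [0.86 + 0.92 + 0.83 + 0.68] + 2.96 = 3.29 + 2.96 = 6.25.
Reliability = 6.25 / 6.96 = 0.898.

0.898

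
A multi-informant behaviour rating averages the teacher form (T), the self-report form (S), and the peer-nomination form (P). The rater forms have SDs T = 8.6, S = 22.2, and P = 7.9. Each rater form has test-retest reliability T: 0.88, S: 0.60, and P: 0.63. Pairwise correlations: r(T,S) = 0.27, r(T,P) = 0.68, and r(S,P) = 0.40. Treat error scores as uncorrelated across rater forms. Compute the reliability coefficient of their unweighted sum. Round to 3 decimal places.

Var(T+S+P) = 8.6² + 22.2² + 7.9² + 2·[8.6·22.2·0.27 + 8.6·7.9·0.68 + 22.2·7.9·0.40] = 629.21 + 335.799 = 965.009.
With uncorrelated errors the cross-covariances are all true-score covariance, so they carry over unchanged; only the diagonal terms shrink to ρᵢσᵢ².
True-score variance = [8.6²·0.88 + 22.2²·0.60 + 7.9²·0.63] + 335.799 = 400.107 + 335.799 = 735.906.
Reliability = 735.906 / 965.009 = 0.763.

0.763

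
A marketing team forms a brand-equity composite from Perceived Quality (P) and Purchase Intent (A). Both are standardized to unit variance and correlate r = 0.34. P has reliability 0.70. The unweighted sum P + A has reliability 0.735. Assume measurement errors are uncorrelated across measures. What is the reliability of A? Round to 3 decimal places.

Var(P+A) = 2 + 2·0.34 = 2.680.
True-score variance = ρ_P + ρ_A + 2·0.34, so 0.735 = (0.70 + ρ_A + 0.68) / 2.680.
ρ_A = 0.735·2.680 − 0.70 − 0.68 = 0.590.

0.590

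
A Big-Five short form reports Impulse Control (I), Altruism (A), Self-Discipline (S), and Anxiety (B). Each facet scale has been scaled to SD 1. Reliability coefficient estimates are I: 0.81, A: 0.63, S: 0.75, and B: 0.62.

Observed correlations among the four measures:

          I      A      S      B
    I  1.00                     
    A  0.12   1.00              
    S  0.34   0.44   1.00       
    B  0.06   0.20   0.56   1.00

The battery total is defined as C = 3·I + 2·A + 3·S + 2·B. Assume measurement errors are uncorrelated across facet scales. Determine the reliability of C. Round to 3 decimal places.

0.855

Var(C) = 3² + 2² + 3² + 2² + 2·[6·0.12 + 9·0.34 + 6·0.06 + 6·0.44 + 4·0.20 + 6·0.56] = 26 + 21.88 = 47.88.
Because errors are independent across components, Cov(Tᵢ,Tⱼ) = Cov(Xᵢ,Xⱼ); the off-diagonal part of the true-score variance is the same as above.
True-score variance = [3²·0.81 + 2²·0.63 + 3²·0.75 + 2²·0.62] + 21.88 = 19.04 + 21.88 = 40.92.
Reliability = 40.92 / 47.88 = 0.855.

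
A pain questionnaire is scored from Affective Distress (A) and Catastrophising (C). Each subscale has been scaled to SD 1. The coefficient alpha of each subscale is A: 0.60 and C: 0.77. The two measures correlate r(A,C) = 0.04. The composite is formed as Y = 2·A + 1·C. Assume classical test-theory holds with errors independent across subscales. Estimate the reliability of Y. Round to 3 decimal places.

0.645

Var(Y) = 2² + 1 + 2·[2·0.04] = 5 + 0.16 = 5.16.
Because errors are independent across components, Cov(Tᵢ,Tⱼ) = Cov(Xᵢ,Xⱼ); the off-diagonal part of the true-score variance is the same as above.
True-score variance = [2²·0.60 + 0.77] + 0.16 = 3.17 + 0.16 = 3.33.
Reliability = 3.33 / 5.16 = 0.645.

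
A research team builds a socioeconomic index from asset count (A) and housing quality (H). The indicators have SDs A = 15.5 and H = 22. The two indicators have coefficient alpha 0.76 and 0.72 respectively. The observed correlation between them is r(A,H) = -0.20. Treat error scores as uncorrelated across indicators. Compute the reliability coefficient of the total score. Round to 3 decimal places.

Var(A+H) = 15.5² + 22² + 2·[15.5·22·(-0.20)] = 724.25 − 136.4 = 587.85.
Under uncorrelated errors the observed covariances equal the true-score covariances, so only the own-variance terms attenuate.
True-score variance = [15.5²·0.76 + 22²·0.72] − 136.4 = 531.07 − 136.4 = 394.67.
Reliability = 394.67 / 587.85 = 0.671.

0.671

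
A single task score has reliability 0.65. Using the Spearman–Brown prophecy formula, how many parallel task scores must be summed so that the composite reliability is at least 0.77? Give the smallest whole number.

2

k ≥ ρ*(1−ρ₁)/(ρ₁(1−ρ*)) = 0.77·0.35 / (0.65·0.23) = 1.803.
Smallest integer k = 2.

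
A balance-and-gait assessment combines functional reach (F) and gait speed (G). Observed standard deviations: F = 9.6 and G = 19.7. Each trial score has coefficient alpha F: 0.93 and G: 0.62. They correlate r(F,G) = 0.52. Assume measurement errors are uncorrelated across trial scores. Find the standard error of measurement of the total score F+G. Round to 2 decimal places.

12.41

Var(total) = 480.25 + 196.685 = 676.935.
True-score variance = 326.325 + 196.685 = 523.009, so reliability = 0.7726.
Error variance = 676.935 − 523.009 = 153.925; SEM = √153.925 = 12.41.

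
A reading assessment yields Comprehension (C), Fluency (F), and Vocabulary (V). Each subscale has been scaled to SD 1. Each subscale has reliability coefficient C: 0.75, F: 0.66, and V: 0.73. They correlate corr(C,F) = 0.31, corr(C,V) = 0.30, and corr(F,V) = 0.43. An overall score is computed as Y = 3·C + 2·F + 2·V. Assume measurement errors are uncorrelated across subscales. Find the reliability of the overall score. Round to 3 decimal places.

0.831

Var(Y) = 3² + 2² + 2² + 2·[6·0.31 + 6·0.30 + 4·0.43] = 17 + 10.76 = 27.76.
Because errors are independent across components, Cov(Tᵢ,Tⱼ) = Cov(Xᵢ,Xⱼ); the off-diagonal part of the true-score variance is the same as above.
True-score variance = [3²·0.75 + 2²·0.66 + 2²·0.73] + 10.76 = 12.31 + 10.76 = 23.07.
Reliability = 23.07 / 27.76 = 0.831.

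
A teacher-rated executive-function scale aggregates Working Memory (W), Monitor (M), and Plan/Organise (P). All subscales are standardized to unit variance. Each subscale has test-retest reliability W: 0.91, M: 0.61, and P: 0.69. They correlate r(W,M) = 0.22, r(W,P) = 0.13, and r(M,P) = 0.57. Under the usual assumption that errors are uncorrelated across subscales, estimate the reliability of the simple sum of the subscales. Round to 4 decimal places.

Var(W+M+P) = 3 + 2·[0.22 + 0.13 + 0.57] = 3 + 1.84 = 4.84.
With uncorrelated errors the cross-covariances are all true-score covariance, so they carry over unchanged; only the diagonal terms shrink to ρᵢσᵢ².
True-score variance = [0.91 + 0.61 + 0.69] + 1.84 = 2.21 + 1.84 = 4.05.
Reliability = 4.05 / 4.84 = 0.8368.

0.8368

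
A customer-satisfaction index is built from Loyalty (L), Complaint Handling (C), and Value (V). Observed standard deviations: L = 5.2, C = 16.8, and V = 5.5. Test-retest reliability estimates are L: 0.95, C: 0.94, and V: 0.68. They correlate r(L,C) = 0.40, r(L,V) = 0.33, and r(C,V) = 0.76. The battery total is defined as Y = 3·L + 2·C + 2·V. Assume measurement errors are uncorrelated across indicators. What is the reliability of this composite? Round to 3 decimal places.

Var(Y) = 3²·5.2² + 2²·16.8² + 2²·5.5² + 2·[6·5.2·16.8·0.40 + 6·5.2·5.5·0.33 + 4·16.8·5.5·0.76] = 1493.32 + 1094.38 = 2587.7.
Under uncorrelated errors the observed covariances equal the true-score covariances, so only the own-variance terms attenuate.
True-score variance = [3²·5.2²·0.95 + 2²·16.8²·0.94 + 2²·5.5²·0.68] + 1094.38 = 1374.69 + 1094.38 = 2469.07.
Reliability = 2469.07 / 2587.7 = 0.954.

0.954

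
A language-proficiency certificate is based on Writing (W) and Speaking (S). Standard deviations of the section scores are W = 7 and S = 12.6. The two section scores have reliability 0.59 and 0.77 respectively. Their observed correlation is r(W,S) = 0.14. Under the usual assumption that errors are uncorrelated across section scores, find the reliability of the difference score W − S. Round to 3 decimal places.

Var(W−S) = 7² + 12.6² − 2·7·12.6·0.14 = 207.76 − 24.696 = 183.064.
Because errors are independent across components, Cov(Tᵢ,Tⱼ) = Cov(Xᵢ,Xⱼ); the off-diagonal part of the true-score variance is the same as above.
True-score variance = [7²·0.59 + 12.6²·0.77] − 24.696 = 151.155 − 24.696 = 126.459.
Reliability = 126.459 / 183.064 = 0.691.

0.691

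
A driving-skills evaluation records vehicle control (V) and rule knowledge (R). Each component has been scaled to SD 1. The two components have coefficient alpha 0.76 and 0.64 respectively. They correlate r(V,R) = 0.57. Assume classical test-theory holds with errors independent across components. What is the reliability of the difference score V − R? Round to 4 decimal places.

0.3023

Var(V−R) = 1 + 1 − 2·0.57 = 2 − 1.14 = 0.86.
With uncorrelated errors the cross-covariances are all true-score covariance, so they carry over unchanged; only the diagonal terms shrink to ρᵢσᵢ².
True-score variance = [0.76 + 0.64] − 1.14 = 1.4 − 1.14 = 0.26.
Reliability = 0.26 / 0.86 = 0.3023.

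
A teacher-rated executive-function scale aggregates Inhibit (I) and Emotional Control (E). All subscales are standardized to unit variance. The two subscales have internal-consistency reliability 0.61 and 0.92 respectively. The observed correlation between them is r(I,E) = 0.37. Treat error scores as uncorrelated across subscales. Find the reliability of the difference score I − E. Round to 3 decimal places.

Var(I−E) = 1 + 1 − 2·0.37 = 2 − 0.74 = 1.26.
With uncorrelated errors the cross-covariances are all true-score covariance, so they carry over unchanged; only the diagonal terms shrink to ρᵢσᵢ².
True-score variance = [0.61 + 0.92] − 0.74 = 1.53 − 0.74 = 0.79.
Reliability = 0.79 / 1.26 = 0.627.

0.627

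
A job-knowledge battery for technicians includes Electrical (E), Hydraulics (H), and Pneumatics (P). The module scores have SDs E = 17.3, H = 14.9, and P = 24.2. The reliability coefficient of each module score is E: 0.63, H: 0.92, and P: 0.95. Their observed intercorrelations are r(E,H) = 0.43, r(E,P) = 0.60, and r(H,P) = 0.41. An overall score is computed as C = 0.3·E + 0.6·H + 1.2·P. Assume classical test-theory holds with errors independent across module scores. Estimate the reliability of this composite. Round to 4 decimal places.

Var(C) = 0.3²·17.3² + 0.6²·14.9² + 1.2²·24.2² + 2·[0.18·17.3·14.9·0.43 + 0.36·17.3·24.2·0.60 + 0.72·14.9·24.2·0.41] = 950.181 + 433.65 = 1383.83.
Under uncorrelated errors the observed covariances equal the true-score covariances, so only the own-variance terms attenuate.
True-score variance = [0.3²·17.3²·0.63 + 0.6²·14.9²·0.92 + 1.2²·24.2²·0.95] + 433.65 = 891.655 + 433.65 = 1325.31.
Reliability = 1325.31 / 1383.83 = 0.9577.

0.9577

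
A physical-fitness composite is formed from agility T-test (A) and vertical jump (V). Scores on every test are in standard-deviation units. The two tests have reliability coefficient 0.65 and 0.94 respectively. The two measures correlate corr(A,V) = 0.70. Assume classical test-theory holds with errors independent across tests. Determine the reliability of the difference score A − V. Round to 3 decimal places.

0.317

Var(A−V) = 1 + 1 − 2·0.70 = 2 − 1.4 = 0.6.
Under uncorrelated errors the observed covariances equal the true-score covariances, so only the own-variance terms attenuate.
True-score variance = [0.65 + 0.94] − 1.4 = 1.59 − 1.4 = 0.19.
Reliability = 0.19 / 0.6 = 0.317.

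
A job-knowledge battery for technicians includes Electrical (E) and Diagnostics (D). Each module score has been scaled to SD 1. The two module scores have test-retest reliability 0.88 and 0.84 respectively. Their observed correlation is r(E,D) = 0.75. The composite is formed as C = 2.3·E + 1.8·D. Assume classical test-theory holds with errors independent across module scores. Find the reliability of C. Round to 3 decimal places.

Var(C) = 2.3² + 1.8² + 2·[4.14·0.75] = 8.53 + 6.21 = 14.74.
Under uncorrelated errors the observed covariances equal the true-score covariances, so only the own-variance terms attenuate.
True-score variance = [2.3²·0.88 + 1.8²·0.84] + 6.21 = 7.3768 + 6.21 = 13.5868.
Reliability = 13.5868 / 14.74 = 0.922.

0.922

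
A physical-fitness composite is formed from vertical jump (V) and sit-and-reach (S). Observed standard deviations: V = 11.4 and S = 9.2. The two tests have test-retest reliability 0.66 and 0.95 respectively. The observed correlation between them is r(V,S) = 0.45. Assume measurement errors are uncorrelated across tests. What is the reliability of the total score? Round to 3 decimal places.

Var(V+S) = 11.4² + 9.2² + 2·[11.4·9.2·0.45] = 214.6 + 94.392 = 308.992.
Under uncorrelated errors the observed covariances equal the true-score covariances, so only the own-variance terms attenuate.
True-score variance = [11.4²·0.66 + 9.2²·0.95] + 94.392 = 166.182 + 94.392 = 260.574.
Reliability = 260.574 / 308.992 = 0.843.

0.843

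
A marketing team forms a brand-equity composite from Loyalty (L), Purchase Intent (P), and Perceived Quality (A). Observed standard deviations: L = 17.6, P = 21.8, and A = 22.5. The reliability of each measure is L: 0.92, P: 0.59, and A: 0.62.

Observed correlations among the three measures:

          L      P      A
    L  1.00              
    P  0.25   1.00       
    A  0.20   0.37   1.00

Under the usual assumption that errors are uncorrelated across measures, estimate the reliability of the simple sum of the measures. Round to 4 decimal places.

Var(L+P+A) = 17.6² + 21.8² + 22.5² + 2·[17.6·21.8·0.25 + 17.6·22.5·0.20 + 21.8·22.5·0.37] = 1291.25 + 713.21 = 2004.46.
Under uncorrelated errors the observed covariances equal the true-score covariances, so only the own-variance terms attenuate.
True-score variance = [17.6²·0.92 + 21.8²·0.59 + 22.5²·0.62] + 713.21 = 879.246 + 713.21 = 1592.46.
Reliability = 1592.46 / 2004.46 = 0.7945.

0.7945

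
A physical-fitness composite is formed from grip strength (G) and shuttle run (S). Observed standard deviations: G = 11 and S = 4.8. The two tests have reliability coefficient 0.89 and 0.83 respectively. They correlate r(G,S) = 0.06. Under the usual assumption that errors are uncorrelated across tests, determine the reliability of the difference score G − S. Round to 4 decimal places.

0.8749

Var(G−S) = 11² + 4.8² − 2·11·4.8·0.06 = 144.04 − 6.336 = 137.704.
Because errors are independent across components, Cov(Tᵢ,Tⱼ) = Cov(Xᵢ,Xⱼ); the off-diagonal part of the true-score variance is the same as above.
True-score variance = [11²·0.89 + 4.8²·0.83] − 6.336 = 126.813 − 6.336 = 120.477.
Reliability = 120.477 / 137.704 = 0.8749.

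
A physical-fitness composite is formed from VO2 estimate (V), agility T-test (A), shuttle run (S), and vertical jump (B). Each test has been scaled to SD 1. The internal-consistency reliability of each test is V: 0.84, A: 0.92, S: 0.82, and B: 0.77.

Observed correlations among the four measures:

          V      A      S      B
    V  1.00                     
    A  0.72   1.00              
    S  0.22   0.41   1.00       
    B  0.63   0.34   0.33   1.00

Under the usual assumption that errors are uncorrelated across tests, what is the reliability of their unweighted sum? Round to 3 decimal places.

0.930

Var(V+A+S+B) = 4 + 2·[0.72 + 0.22 + 0.63 + 0.41 + 0.34 + 0.33] = 4 + 5.3 = 9.3.
Because errors are independent across components, Cov(Tᵢ,Tⱼ) = Cov(Xᵢ,Xⱼ); the off-diagonal part of the true-score variance is the same as above.
True-score variance = [0.84 + 0.92 + 0.82 + 0.77] + 5.3 = 3.35 + 5.3 = 8.65.
Reliability = 8.65 / 9.3 = 0.930.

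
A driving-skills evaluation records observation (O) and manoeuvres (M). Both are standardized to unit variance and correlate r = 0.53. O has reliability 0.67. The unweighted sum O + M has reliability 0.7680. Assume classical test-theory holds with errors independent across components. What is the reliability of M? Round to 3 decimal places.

0.620

Var(O+M) = 2 + 2·0.53 = 3.060.
True-score variance = ρ_O + ρ_M + 2·0.53, so 0.7680 = (0.67 + ρ_M + 1.06) / 3.060.
ρ_M = 0.7680·3.060 − 0.67 − 1.06 = 0.620.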